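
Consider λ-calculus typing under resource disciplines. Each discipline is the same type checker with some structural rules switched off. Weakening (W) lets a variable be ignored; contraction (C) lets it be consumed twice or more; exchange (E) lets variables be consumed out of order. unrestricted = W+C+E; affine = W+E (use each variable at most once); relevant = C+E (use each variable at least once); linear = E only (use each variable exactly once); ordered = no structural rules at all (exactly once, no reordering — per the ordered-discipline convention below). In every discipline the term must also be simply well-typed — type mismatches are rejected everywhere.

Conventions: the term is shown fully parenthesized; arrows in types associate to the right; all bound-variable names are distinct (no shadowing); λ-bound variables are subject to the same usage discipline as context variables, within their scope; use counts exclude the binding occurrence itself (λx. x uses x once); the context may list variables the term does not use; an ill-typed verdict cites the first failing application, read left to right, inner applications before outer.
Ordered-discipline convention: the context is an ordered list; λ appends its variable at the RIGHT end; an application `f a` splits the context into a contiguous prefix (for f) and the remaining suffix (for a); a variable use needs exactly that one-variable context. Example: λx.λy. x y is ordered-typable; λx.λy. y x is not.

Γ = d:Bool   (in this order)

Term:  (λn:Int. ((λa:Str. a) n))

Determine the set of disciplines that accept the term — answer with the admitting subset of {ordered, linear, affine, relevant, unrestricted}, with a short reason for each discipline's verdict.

admitted in: none
use counts: d ×0, n (λ-bound) ×1, a (λ-bound) ×1
uses in reading order: a, n
typing: ill-typed: argument of type Int where Str is required
ordered: ✗ — the type mismatch rejects it
linear: ✗ — not simply typable
affine: ✗ — fails simple typing
relevant: ✗ — a type mismatch blocks all five
unrestricted: ✗ — the type mismatch rejects it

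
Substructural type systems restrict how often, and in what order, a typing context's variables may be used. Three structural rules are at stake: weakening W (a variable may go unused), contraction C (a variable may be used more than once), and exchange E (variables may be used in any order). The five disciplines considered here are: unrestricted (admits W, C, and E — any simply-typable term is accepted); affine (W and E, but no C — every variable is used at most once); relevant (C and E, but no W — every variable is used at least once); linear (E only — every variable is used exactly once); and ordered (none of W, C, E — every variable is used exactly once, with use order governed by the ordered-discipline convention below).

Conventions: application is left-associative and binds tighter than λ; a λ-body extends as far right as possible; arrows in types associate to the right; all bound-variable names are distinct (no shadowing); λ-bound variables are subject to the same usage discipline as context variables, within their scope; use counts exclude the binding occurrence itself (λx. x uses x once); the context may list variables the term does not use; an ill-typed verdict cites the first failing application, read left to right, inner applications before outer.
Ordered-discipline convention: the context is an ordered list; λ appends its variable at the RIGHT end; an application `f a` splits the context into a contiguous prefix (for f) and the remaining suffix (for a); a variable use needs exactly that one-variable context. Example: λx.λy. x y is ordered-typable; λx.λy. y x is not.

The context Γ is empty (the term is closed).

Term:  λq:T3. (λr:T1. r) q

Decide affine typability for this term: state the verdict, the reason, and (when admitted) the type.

no — not simply typable
counts: q (λ-bound): 1×, r (λ-bound): 1×
left-to-right use order: r, q
typing: ill-typed: an application expects T1 but receives T3
across the five disciplines: ordered ✗ · linear ✗ · affine ✗ · relevant ✗ · unrestricted ✗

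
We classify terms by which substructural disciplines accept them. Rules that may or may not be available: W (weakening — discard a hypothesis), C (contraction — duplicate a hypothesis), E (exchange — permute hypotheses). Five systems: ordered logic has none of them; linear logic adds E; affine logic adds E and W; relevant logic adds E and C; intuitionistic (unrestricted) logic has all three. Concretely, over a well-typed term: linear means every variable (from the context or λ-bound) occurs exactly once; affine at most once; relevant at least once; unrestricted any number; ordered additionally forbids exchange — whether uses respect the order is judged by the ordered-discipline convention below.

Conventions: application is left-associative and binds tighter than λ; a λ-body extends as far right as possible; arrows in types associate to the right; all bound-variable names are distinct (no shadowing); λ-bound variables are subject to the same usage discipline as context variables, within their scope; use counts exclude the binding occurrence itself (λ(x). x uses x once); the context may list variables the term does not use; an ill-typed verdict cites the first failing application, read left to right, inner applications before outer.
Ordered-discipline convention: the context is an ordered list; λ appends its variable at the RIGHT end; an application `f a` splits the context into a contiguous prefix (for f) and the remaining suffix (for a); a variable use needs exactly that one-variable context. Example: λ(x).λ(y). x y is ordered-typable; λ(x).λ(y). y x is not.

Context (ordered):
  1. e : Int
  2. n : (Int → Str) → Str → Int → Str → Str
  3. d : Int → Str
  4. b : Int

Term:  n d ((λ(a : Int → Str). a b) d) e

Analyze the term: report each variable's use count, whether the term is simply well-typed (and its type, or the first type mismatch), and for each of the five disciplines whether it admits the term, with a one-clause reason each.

variable uses: e ×1; n ×1; d ×2; b ×1; a (λ-bound) ×1
order of uses: n, d, a, b, d, e
typing: well-typed at Str → Str
ordered: ✗, uses contraction: d ×2
linear: ✗, uses contraction: d ×2
affine: ✗, uses contraction: d ×2
relevant: ✓, e, n, d, b, a: all used, weakening unneeded
unrestricted: ✓, well-typed at Str → Str; no restrictions here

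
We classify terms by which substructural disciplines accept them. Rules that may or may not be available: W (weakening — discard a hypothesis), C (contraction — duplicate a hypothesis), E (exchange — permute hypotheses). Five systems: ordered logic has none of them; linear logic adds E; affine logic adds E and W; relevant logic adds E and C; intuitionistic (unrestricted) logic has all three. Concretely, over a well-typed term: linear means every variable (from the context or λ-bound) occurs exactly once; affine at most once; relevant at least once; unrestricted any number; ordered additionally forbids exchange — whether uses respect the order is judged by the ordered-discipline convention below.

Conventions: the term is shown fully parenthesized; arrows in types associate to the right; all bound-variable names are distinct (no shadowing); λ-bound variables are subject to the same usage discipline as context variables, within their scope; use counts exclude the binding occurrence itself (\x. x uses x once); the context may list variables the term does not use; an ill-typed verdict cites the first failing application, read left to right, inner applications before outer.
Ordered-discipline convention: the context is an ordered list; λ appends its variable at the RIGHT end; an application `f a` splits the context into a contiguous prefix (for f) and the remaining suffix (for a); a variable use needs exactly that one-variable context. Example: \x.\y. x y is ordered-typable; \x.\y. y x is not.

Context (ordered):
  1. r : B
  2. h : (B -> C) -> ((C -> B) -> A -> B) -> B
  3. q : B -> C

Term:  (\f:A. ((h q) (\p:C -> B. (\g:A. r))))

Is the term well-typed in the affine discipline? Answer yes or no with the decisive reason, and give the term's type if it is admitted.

yes — no duplicate uses among r, h, q, f, p, g; term : A -> B
variable uses: r=1, h=1, q=1, f [bound]=0, p [bound]=0, g [bound]=0
uses in reading order: h, q, r
typing: the term checks, with type A -> B
all disciplines: ordered ✗, linear ✗, affine ✓, relevant ✗, unrestricted ✓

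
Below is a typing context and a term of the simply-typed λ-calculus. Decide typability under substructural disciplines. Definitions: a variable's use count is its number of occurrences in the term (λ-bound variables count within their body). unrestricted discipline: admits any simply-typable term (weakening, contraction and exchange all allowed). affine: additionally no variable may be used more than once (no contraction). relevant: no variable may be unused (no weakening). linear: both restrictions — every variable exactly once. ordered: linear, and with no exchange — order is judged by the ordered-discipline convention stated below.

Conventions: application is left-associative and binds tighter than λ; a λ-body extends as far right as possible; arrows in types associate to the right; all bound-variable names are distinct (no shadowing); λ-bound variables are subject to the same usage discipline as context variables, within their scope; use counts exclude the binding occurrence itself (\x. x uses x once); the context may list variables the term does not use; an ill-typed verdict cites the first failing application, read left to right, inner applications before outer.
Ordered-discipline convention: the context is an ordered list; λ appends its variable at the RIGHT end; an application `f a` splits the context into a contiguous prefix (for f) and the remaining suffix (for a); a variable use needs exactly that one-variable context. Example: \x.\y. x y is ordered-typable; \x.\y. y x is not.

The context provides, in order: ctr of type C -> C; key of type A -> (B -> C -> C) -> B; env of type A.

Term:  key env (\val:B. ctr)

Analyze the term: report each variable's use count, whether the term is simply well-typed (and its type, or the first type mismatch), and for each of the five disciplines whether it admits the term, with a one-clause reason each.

variable uses: ctr: 1×, key: 1×, env: 1×, val (bound): 0×
use order (left to right): key, env, ctr
typing: well-typed at B
ordered: ✗, unused: val — weakening required
linear: ✗, unused: val — weakening required
affine: ✓, none of ctr, key, env, val used more than once
relevant: ✗, unused: val — weakening required
unrestricted: ✓, typability at B is all that's needed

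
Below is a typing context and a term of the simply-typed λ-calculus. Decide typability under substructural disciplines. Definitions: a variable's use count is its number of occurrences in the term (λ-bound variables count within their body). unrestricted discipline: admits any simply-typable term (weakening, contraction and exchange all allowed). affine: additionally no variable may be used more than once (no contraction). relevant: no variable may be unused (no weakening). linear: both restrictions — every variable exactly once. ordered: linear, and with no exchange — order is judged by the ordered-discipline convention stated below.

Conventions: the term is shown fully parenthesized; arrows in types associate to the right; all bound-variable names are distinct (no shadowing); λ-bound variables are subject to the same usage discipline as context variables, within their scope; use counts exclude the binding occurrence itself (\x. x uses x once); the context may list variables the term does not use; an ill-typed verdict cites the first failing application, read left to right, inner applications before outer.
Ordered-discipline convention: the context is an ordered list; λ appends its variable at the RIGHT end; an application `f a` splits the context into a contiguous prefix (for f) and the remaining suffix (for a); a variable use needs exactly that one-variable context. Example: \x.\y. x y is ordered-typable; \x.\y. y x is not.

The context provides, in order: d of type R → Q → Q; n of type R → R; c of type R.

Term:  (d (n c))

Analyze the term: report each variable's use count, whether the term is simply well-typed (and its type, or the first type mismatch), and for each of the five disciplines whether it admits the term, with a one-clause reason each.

usage: d: 1, n: 1, c: 1
left-to-right use order: d, n, c
typing: well-typed — term : Q → Q
ordered: ✓, d, n, c once each; derivable with no W/C/E
linear: ✓, each of d, n, c used exactly once
affine: ✓, at most one use each (d, n, c)
relevant: ✓, every one of d, n, c appears
unrestricted: ✓, typability at Q → Q is all that's needed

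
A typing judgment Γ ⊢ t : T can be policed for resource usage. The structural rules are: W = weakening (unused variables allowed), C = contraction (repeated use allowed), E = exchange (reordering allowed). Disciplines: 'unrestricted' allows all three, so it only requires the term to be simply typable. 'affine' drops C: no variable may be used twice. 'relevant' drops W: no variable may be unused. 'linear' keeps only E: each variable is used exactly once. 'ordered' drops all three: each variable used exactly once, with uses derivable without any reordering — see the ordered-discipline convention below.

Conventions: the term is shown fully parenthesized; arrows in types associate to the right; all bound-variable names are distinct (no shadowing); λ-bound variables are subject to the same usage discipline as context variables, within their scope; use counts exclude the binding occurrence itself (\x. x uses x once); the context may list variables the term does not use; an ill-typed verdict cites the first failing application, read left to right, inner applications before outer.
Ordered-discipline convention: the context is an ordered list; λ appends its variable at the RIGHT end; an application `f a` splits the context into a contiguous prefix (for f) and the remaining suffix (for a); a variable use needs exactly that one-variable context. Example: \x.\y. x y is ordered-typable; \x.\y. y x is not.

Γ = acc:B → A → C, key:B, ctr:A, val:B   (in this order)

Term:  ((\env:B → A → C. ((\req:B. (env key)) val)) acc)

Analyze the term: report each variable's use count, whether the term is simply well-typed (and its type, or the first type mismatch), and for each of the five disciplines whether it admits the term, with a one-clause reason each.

variable uses: acc ×1, key ×1, ctr ×0, val ×1, env (bound) ×1, req (bound) ×0
use order (left to right): env, key, val, acc
typing: well-typed — term : A → C
ordered: ✗ — ctr, req left unused
linear: ✗ — ctr, req left unused
affine: ✓ — acc, key, ctr, val, env, req: no repeats, contraction unneeded
relevant: ✗ — ctr, req left unused
unrestricted: ✓ — type-checks (A → C) and nothing is barred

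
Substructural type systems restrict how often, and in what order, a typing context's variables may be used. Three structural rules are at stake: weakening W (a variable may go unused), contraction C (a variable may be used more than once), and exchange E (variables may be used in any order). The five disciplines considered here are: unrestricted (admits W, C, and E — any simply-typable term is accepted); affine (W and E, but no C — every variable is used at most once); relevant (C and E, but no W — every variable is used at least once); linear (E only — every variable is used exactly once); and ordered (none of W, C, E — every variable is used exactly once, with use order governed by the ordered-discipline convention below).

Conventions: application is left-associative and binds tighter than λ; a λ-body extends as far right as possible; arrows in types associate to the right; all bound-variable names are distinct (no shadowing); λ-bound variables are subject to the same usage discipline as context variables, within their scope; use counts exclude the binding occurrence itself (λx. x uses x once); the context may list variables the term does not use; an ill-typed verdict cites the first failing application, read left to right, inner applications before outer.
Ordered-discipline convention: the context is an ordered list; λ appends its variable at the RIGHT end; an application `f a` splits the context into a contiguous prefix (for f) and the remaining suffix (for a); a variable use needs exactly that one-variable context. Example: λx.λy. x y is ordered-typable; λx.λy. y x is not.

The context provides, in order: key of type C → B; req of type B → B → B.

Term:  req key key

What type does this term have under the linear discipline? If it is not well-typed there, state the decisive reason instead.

not well-typed under linear — a type mismatch blocks all five
variable uses: key: 2×, req: 1×
order of uses: req, key, key
typing: ill-typed: an argument C → B mismatches the expected B
all disciplines: ordered ✗; linear ✗; affine ✗; relevant ✗; unrestricted ✗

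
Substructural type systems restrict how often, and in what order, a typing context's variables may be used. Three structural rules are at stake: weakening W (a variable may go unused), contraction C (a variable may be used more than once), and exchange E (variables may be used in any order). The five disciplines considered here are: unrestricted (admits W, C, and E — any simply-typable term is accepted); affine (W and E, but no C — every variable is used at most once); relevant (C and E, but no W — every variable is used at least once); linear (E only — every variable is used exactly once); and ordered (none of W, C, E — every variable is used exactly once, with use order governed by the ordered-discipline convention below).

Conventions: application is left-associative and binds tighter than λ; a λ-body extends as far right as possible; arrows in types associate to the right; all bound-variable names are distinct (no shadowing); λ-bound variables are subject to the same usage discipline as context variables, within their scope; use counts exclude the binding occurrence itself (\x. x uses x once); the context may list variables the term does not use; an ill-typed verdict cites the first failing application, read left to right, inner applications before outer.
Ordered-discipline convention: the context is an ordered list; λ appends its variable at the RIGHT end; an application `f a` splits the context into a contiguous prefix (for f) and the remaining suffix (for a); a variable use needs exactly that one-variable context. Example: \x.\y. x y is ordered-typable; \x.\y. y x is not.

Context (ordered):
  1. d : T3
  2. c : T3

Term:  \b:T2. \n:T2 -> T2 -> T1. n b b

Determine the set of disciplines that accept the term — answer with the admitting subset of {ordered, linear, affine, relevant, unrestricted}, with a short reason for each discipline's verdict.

admitting disciplines: unrestricted
usage: d ×0; c ×0; b (bound) ×2; n (bound) ×1
order of uses: n, b, b
typing: ✓ — T2 -> (T2 -> T2 -> T1) -> T1
ordered ✗ (needs contraction — b ×2; d, c never used (weakening))
linear ✗ (needs contraction — b ×2; d, c never used (weakening))
affine ✗ (needs contraction — b ×2)
relevant ✗ (d, c never used (weakening))
unrestricted ✓ (type-checks (T2 -> (T2 -> T2 -> T1) -> T1) and nothing is barred)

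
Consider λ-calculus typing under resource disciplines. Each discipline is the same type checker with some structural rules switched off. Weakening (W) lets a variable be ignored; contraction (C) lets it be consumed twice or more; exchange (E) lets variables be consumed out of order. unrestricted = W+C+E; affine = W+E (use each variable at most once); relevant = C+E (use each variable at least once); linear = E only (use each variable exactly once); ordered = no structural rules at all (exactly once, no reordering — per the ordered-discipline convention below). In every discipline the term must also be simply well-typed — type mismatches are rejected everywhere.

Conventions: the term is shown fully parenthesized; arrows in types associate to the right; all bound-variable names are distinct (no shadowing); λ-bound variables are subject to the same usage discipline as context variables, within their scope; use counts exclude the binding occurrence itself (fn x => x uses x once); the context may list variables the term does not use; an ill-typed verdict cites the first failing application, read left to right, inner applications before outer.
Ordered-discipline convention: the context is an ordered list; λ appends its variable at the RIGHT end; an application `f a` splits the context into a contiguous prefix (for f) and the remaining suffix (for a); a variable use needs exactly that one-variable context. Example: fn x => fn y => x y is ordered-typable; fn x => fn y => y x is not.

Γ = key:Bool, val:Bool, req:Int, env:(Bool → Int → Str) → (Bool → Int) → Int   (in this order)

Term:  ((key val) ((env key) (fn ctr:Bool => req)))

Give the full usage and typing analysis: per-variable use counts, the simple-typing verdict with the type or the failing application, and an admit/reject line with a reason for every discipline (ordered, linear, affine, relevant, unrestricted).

usage: key: 2×; val: 1×; req: 1×; env: 1×; ctr [bound]: 0×
use order (left to right): key, val, env, key, req
typing: ill-typed: can't apply a value of type Bool
ordered ✗ (not simply typable)
linear ✗ (fails simple typing)
affine ✗ (a type mismatch blocks all five)
relevant ✗ (the type mismatch rejects it)
unrestricted ✗ (not simply typable)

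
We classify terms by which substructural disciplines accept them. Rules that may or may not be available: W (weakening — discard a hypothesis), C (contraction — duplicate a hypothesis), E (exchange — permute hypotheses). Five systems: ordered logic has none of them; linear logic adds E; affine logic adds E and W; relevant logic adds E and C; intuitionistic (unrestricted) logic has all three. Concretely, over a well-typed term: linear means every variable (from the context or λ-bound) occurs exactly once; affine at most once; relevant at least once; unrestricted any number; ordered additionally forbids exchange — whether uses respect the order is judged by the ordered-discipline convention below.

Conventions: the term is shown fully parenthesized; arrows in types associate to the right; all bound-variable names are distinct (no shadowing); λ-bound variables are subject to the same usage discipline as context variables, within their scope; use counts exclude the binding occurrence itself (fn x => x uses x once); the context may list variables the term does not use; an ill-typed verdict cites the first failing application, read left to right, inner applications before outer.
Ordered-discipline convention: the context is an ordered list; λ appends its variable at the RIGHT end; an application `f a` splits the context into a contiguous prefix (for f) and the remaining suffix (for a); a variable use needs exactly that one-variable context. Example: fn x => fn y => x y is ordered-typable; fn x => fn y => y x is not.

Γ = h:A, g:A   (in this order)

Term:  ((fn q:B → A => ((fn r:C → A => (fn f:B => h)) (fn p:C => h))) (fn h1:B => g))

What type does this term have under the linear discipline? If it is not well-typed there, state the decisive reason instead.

not well-typed under linear — needs contraction — h ×2; q, r, f, p, h1 left unused
counts: h: 2; g: 1; q [bound]: 0; r [bound]: 0; f [bound]: 0; p [bound]: 0; h1 [bound]: 0
order of uses: h, h, g
typing: well-typed at B → A
across the five disciplines: ordered ✗ | linear ✗ | affine ✗ | relevant ✗ | unrestricted ✓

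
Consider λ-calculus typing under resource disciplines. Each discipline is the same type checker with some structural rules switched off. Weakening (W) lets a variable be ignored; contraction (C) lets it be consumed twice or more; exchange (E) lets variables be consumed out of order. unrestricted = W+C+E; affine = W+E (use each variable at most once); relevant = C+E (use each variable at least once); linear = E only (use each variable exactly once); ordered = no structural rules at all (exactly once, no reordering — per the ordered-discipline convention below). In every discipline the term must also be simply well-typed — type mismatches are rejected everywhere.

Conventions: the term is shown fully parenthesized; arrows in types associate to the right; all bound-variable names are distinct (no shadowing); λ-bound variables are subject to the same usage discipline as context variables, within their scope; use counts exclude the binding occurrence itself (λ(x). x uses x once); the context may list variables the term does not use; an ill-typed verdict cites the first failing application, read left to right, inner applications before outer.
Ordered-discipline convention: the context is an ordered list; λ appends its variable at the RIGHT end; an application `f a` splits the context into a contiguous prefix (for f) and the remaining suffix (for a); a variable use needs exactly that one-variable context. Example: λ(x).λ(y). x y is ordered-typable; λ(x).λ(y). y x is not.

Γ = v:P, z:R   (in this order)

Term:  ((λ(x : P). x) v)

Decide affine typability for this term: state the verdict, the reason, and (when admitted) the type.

yes — at most one use each (v, z, x); term : P
usage: v: 1×; z: 0×; x [bound]: 1×
use order (left to right): x, v
typing: ✓ — P
across the five disciplines: ordered ✗ · linear ✗ · affine ✓ · relevant ✗ · unrestricted ✓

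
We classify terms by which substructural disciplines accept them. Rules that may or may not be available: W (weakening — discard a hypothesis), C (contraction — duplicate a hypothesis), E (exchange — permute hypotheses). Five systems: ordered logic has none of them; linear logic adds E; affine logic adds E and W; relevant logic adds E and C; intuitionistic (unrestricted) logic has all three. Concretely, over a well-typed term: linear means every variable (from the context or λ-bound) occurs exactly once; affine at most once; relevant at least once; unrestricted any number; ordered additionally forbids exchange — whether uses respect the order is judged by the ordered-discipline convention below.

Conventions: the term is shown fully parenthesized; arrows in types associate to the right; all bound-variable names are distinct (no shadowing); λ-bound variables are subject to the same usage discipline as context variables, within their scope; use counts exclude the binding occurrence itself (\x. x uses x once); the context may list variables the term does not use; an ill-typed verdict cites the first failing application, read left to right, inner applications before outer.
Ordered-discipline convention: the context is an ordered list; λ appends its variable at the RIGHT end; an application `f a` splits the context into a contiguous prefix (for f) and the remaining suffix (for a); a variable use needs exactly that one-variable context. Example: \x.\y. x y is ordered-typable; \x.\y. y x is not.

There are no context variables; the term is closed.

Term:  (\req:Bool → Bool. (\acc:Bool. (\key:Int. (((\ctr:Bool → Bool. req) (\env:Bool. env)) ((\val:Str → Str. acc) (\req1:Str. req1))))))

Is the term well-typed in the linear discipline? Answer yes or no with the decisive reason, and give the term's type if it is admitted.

no — needs weakening: key, ctr, val unused
variable uses: req [bound]=1; acc [bound]=1; key [bound]=0; ctr [bound]=0; env [bound]=1; val [bound]=0; req1 [bound]=1
uses in reading order: req, env, acc, req1
typing: the term checks, with type (Bool → Bool) → Bool → Int → Bool
summary: ordered ✗, linear ✗, affine ✓, relevant ✗, unrestricted ✓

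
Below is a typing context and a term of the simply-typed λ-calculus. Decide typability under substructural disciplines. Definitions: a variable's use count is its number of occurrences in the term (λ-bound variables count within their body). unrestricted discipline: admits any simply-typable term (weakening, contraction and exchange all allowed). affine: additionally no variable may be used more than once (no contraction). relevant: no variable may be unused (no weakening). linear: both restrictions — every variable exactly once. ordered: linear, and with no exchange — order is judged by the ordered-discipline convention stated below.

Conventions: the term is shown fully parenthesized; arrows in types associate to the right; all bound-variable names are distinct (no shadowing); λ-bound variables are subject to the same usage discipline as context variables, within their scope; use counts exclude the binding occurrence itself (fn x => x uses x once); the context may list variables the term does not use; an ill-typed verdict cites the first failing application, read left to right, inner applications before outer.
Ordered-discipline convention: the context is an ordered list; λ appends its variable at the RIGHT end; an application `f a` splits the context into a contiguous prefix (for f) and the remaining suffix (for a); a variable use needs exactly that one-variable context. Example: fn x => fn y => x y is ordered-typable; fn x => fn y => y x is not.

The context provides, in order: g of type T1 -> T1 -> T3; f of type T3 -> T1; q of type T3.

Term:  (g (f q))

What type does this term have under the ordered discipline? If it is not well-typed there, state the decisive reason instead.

term : T1 -> T3
use counts: g ×1; f ×1; q ×1
left-to-right use order: g, f, q
typing: the term checks, with type T1 -> T3
all disciplines: ordered ✓ | linear ✓ | affine ✓ | relevant ✓ | unrestricted ✓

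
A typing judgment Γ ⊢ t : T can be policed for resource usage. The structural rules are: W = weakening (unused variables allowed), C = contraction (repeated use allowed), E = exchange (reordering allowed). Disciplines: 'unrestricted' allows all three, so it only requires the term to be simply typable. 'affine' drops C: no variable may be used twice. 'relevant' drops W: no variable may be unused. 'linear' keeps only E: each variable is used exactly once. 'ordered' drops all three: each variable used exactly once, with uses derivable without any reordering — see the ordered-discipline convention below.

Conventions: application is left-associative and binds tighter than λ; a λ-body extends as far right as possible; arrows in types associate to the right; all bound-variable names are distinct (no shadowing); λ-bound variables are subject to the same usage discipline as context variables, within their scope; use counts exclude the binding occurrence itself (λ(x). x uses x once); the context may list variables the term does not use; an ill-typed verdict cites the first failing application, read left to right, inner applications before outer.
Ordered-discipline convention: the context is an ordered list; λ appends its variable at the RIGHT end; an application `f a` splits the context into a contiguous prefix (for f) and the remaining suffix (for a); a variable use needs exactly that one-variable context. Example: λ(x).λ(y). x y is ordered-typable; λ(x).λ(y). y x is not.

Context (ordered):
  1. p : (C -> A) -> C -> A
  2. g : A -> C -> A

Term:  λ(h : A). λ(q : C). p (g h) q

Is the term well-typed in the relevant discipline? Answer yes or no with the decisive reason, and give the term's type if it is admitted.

yes — every one of p, g, h, q appears; term : A -> C -> A
usage: p ×1; g ×1; h [bound] ×1; q [bound] ×1
order of uses: p, g, h, q
typing: ✓ — A -> C -> A
all disciplines: ordered ✓; linear ✓; affine ✓; relevant ✓; unrestricted ✓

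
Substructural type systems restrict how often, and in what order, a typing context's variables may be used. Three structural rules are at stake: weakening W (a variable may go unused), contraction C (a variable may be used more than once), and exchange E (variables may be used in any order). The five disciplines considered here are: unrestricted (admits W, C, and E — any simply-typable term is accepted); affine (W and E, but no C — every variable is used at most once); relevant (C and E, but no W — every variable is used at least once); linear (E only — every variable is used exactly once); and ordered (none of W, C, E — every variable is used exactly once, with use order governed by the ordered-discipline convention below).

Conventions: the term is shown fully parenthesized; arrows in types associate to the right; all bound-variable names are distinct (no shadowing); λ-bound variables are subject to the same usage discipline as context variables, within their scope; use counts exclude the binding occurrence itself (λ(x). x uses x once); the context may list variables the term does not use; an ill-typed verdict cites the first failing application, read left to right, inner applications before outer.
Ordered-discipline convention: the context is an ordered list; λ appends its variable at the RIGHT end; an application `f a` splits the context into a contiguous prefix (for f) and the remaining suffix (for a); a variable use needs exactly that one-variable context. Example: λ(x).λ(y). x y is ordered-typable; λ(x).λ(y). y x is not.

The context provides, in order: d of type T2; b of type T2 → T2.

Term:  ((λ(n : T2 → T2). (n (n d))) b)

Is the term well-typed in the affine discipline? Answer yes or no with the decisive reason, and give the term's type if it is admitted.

no — needs contraction — n ×2
counts: d ×1, b ×1, n (λ-bound) ×2
use order (left to right): n, n, d, b
typing: well-typed at T2
per-discipline verdicts: ordered ✗ · linear ✗ · affine ✗ · relevant ✓ · unrestricted ✓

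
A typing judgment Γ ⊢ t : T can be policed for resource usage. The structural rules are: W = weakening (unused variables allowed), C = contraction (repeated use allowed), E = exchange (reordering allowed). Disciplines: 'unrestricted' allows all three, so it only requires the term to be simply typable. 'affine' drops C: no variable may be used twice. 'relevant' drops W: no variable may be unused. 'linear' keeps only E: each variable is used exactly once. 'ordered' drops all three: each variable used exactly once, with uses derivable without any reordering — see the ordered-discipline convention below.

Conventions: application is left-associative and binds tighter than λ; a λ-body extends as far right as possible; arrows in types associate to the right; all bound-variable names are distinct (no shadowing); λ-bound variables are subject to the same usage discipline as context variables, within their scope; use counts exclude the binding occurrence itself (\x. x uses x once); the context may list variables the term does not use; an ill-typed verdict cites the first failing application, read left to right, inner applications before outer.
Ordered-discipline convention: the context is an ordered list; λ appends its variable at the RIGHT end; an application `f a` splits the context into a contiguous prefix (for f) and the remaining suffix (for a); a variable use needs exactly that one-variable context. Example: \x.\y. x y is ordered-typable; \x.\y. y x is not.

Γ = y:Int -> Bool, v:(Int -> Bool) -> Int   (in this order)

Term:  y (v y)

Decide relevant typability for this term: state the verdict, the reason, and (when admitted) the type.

yes — every one of y, v appears; term : Bool
counts: y: 2; v: 1
uses in reading order: y, v, y
typing: the term checks, with type Bool
all disciplines: ordered ✗; linear ✗; affine ✗; relevant ✓; unrestricted ✓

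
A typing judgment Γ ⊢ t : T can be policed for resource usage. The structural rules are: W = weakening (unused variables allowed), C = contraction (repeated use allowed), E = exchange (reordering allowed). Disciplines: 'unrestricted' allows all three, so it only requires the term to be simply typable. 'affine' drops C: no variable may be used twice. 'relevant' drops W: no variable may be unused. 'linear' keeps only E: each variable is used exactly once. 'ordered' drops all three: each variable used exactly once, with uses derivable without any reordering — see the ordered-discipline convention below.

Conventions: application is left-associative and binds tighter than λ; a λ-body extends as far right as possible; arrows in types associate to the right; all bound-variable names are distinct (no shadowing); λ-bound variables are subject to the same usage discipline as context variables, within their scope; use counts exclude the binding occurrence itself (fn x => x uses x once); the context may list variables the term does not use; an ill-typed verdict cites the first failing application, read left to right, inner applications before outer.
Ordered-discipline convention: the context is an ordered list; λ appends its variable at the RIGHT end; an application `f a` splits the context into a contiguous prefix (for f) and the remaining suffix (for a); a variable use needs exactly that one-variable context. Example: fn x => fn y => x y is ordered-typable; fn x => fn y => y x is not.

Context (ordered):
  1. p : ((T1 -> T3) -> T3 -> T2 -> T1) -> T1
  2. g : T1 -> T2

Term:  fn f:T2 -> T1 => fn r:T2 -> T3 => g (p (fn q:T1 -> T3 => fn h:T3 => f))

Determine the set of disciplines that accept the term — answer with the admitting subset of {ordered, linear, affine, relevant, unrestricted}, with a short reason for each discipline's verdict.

accepted by: affine, unrestricted
use counts: p ×1; g ×1; f (bound) ×1; r (bound) ×0; q (bound) ×0; h (bound) ×0
left-to-right use order: g, p, f
typing: the term checks, with type (T2 -> T1) -> (T2 -> T3) -> T2
ordered: ✗ — needs weakening: r, q, h unused
linear: ✗ — needs weakening: r, q, h unused
affine: ✓ — none of p, g, f, r, q, h used more than once
relevant: ✗ — needs weakening: r, q, h unused
unrestricted: ✓ — well-typed at (T2 -> T1) -> (T2 -> T3) -> T2; no restrictions here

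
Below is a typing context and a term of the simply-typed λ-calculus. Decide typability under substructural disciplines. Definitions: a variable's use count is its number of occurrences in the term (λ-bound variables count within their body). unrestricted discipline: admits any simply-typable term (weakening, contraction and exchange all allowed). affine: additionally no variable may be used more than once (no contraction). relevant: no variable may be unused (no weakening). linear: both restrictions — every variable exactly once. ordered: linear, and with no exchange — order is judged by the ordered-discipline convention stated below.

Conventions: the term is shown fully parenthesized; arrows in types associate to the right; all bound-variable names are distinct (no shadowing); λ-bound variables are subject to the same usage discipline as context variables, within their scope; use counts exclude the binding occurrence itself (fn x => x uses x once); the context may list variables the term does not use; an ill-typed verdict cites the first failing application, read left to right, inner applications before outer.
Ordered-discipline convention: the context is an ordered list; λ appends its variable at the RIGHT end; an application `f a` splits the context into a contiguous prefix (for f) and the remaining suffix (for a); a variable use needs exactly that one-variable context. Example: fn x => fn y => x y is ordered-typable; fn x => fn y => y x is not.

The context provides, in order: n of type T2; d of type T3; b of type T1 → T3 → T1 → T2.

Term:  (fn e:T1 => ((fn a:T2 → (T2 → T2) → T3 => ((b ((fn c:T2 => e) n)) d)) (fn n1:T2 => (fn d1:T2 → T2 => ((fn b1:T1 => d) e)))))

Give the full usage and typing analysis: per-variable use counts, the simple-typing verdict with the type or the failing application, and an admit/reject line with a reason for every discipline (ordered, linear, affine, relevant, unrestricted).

counts: n: 1; d: 2; b: 1; e [bound]: 2; a [bound]: 0; c [bound]: 0; n1 [bound]: 0; d1 [bound]: 0; b1 [bound]: 0
uses in reading order: b, e, n, d, d, e
typing: ✓ — T1 → T1 → T2
ordered: ✗, uses contraction: d ×2, e ×2; unused: a, c, n1, d1, b1 — weakening required
linear: ✗, uses contraction: d ×2, e ×2; unused: a, c, n1, d1, b1 — weakening required
affine: ✗, uses contraction: d ×2, e ×2
relevant: ✗, unused: a, c, n1, d1, b1 — weakening required
unrestricted: ✓, typability at T1 → T1 → T2 is all that's needed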